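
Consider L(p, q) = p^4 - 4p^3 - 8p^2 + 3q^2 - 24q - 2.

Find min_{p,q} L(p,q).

-178

L(p,q) separates as A(p) + B(q) − 2, so its minimum is min A + min B − 2.
A'(p) = 4p(p - 4)(p + 1) vanishes at p ∈ {-1, 0, 4}; B'(q) = 6q - 24 vanishes at q ∈ {4}.
Local minima of A (where A''>0): A(-1)=-3, A(4)=-128. Local minima of B: B(4)=-48.
So the global minimum of L is A(4) + B(4) − 2 = -128 − 48 − 2 = -178, attained at (4, 4).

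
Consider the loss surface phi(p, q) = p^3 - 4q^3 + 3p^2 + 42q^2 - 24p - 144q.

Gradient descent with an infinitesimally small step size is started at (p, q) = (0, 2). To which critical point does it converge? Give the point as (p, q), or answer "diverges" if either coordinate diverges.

phi is separable, so gradient descent decouples: p follows -∂phi/∂p, q follows -∂phi/∂q.
∂phi/∂p = 3(p - 2)(p + 4); at p=0 this is -24, so p increases.
∂phi/∂q = -12(q - 4)(q - 3); at q=2 this is -24, so q increases.
p converges to its nearest critical value 2 (a local min of the p-part); q converges to 3. The iterate converges to (2, 3).

(2, 3)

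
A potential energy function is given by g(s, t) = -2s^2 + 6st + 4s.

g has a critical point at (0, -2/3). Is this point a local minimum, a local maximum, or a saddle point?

saddle point

The Hessian of g is constant: H = [[-4, 6], [6, 0]].
det(H) = (-4)·0 − 6² = -36.
Since det(H) < 0, H is indefinite and the critical point is a saddle point.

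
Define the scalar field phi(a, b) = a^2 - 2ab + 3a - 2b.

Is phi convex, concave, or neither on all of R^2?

neither

phi is quadratic, so its Hessian is the constant matrix H = [[2, -2], [-2, 0]].
det(H) = -4, tr(H) = 2.
det(H) < 0, so H is indefinite: neither convex nor concave.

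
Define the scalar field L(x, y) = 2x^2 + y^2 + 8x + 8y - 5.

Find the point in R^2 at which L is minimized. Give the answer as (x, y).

(-2, -4)

L(x,y) separates as P(x) + Q(y) − 5, so its minimum is min P + min Q − 5.
P'(x) = 4x + 8 vanishes at x ∈ {-2}; Q'(y) = 2y + 8 vanishes at y ∈ {-4}.
Local minima of P (where P''>0): P(-2)=-8. Local minima of Q: Q(-4)=-16.
So the global minimum of L is P(-2) + Q(-4) − 5 = -8 − 16 − 5 = -29, attained at (-2, -4).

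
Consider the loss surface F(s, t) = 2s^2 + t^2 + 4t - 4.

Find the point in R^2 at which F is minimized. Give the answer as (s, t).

(0, -2)

F(s,t) separates as P(s) + Q(t) − 4, so its minimum is min P + min Q − 4.
P'(s) = 4s vanishes at s ∈ {0}; Q'(t) = 2(t + 2) vanishes at t ∈ {-2}.
Local minima of P (where P''>0): P(0)=0. Local minima of Q: Q(-2)=-4.
So the global minimum of F is P(0) + Q(-2) − 4 = 0 − 4 − 4 = -8, attained at (0, -2).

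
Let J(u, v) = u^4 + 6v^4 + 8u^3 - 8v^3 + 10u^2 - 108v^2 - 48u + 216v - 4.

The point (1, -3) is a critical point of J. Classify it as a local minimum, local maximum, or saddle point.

local minimum

The mixed partial ∂²J/∂u∂v is 0, so the Hessian at any point is diag(J_uu, J_vv) = diag(4(3u^2 + 12u + 5), 24(3v^2 - 2v - 9)).
At (1, -3): H = diag(80, 576).
Both eigenvalues are positive, so H is positive definite: a local minimum.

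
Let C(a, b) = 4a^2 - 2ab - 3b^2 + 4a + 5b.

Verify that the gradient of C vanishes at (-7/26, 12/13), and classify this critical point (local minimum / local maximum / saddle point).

∇C = (8a - 2b + 4, -2a - 6b + 5); substituting (-7/26, 12/13) gives ∇C = (0, 0), so (-7/26, 12/13) is indeed a critical point.
The Hessian of C is constant: H = [[8, -2], [-2, -6]].
det(H) = 8·(-6) − (-2)² = -52.
Since det(H) < 0, H is indefinite and the critical point is a saddle point.

saddle point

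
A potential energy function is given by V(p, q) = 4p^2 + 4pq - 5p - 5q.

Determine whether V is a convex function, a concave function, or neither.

neither

V is quadratic, so its Hessian is the constant matrix H = [[8, 4], [4, 0]].
det(H) = -16, tr(H) = 8.
det(H) < 0, so H is indefinite: neither convex nor concave.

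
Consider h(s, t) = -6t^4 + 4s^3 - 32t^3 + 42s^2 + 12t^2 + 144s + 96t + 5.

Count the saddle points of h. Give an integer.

h separates as a function of s plus a function of t, so ∇h=0 decouples.
∂h/∂s = 12(s + 3)(s + 4) = 0 at s ∈ {-4, -3}; ∂h/∂t = -24(t - 1)(t + 1)(t + 4) = 0 at t ∈ {-4, -1, 1}.
The Hessian is diagonal: diag(h_ss, h_tt). Second derivatives: h_ss(-4)=-12, h_ss(-3)=12; h_tt(-4)=-360, h_tt(-1)=144, h_tt(1)=-240.
Saddle points occur where the two diagonal entries have opposite signs: (-4, -1), (-3, -4), (-3, 1). Count: 3.

3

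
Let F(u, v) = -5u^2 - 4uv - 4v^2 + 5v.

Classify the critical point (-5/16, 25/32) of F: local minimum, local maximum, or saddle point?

local maximum

The Hessian of F is constant: H = [[-10, -4], [-4, -8]].
det(H) = (-10)·(-8) − (-4)² = 64.
det(H) > 0 and tr(H) = -18 < 0, so H is negative definite and the point is a local maximum.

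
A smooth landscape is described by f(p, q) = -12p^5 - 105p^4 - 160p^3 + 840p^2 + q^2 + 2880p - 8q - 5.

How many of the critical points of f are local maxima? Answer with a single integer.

0

f separates as a function of p plus a function of q, so ∇f=0 decouples.
∂f/∂p = -60(p - 2)(p + 2)(p + 3)(p + 4) = 0 at p ∈ {-4, -3, -2, 2}; ∂f/∂q = 2(q - 4) = 0 at q ∈ {4}.
The Hessian is diagonal: diag(f_pp, f_qq). Second derivatives: f_pp(-4)=720, f_pp(-3)=-300, f_pp(-2)=480, f_pp(2)=-7200; f_qq(4)=2.
Local maxima occur where both diagonal entries negative: none. Count: 0.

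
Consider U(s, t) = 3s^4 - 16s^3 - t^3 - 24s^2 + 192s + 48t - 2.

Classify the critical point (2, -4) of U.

The mixed partial ∂²U/∂s∂t is 0, so the Hessian at any point is diag(U_ss, U_tt) = diag(12(3s^2 - 8s - 4), -6t).
At (2, -4): H = diag(-96, 24).
The eigenvalues have opposite signs, so H is indefinite: a saddle point.

saddle point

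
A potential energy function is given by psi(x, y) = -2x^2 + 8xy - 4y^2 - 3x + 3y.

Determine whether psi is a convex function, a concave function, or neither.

neither

psi is quadratic, so its Hessian is the constant matrix H = [[-4, 8], [8, -8]].
det(H) = -32, tr(H) = -12.
det(H) < 0, so H is indefinite: neither convex nor concave.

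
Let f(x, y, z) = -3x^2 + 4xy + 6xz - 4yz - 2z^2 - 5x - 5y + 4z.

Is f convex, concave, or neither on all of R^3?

neither

f is quadratic, so its Hessian is the constant matrix H = [[-6, 4, 6], [4, 0, -4], [6, -4, -4]].
Leading principal minors: -6, -16, -32.
Neither pattern holds ⇒ H is indefinite ⇒ neither convex nor concave.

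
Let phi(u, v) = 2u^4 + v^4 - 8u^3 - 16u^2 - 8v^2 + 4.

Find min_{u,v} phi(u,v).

phi(u,v) separates as P(u) + Q(v) + 4, so its minimum is min P + min Q + 4.
P'(u) = 8u(u - 4)(u + 1) vanishes at u ∈ {-1, 0, 4}; Q'(v) = 4v(v - 2)(v + 2) vanishes at v ∈ {-2, 0, 2}.
Local minima of P (where P''>0): P(-1)=-6, P(4)=-256. Local minima of Q: Q(-2)=-16, Q(2)=-16.
So the global minimum of phi is P(4) + Q(-2) + 4 = -256 − 16 + 4 = -268, attained at (4, -2).

-268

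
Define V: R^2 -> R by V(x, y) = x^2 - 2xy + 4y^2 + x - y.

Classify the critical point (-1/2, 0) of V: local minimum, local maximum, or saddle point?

local minimum

The Hessian of V is constant: H = [[2, -2], [-2, 8]].
det(H) = 2·8 − (-2)² = 12.
det(H) > 0 and tr(H) = 10 > 0, so H is positive definite and the point is a local minimum.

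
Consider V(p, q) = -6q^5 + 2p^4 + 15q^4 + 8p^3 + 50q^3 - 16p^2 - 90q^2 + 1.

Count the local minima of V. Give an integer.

V separates as a function of p plus a function of q, so ∇V=0 decouples.
∂V/∂p = 8p(p - 1)(p + 4) = 0 at p ∈ {-4, 0, 1}; ∂V/∂q = -30q(q - 3)(q - 1)(q + 2) = 0 at q ∈ {-2, 0, 1, 3}.
The Hessian is diagonal: diag(V_pp, V_qq). Second derivatives: V_pp(-4)=160, V_pp(0)=-32, V_pp(1)=40; V_qq(-2)=900, V_qq(0)=-180, V_qq(1)=180, V_qq(3)=-900.
Local minima occur where both diagonal entries positive: (-4, -2), (-4, 1), (1, -2), (1, 1). Count: 4.

4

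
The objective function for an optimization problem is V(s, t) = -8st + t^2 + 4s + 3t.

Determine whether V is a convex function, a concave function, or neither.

neither

V is quadratic, so its Hessian is the constant matrix H = [[0, -8], [-8, 2]].
det(H) = -64, tr(H) = 2.
det(H) < 0, so H is indefinite: neither convex nor concave.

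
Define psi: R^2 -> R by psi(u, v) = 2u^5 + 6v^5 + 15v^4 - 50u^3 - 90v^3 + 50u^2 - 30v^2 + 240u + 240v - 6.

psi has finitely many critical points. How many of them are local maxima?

psi separates as a function of u plus a function of v, so ∇psi=0 decouples.
∂psi/∂u = 10(u - 3)(u - 2)(u + 1)(u + 4) = 0 at u ∈ {-4, -1, 2, 3}; ∂psi/∂v = 30(v - 2)(v - 1)(v + 1)(v + 4) = 0 at v ∈ {-4, -1, 1, 2}.
The Hessian is diagonal: diag(psi_uu, psi_vv). Second derivatives: psi_uu(-4)=-1260, psi_uu(-1)=360, psi_uu(2)=-180, psi_uu(3)=280; psi_vv(-4)=-2700, psi_vv(-1)=540, psi_vv(1)=-300, psi_vv(2)=540.
Local maxima occur where both diagonal entries negative: (-4, -4), (-4, 1), (2, -4), (2, 1). Count: 4.

4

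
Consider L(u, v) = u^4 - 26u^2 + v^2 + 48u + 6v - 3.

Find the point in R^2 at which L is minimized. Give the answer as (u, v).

L(u,v) separates as P(u) + Q(v) − 3, so its minimum is min P + min Q − 3.
P'(u) = 4(u - 3)(u - 1)(u + 4) vanishes at u ∈ {-4, 1, 3}; Q'(v) = 2v + 6 vanishes at v ∈ {-3}.
Local minima of P (where P''>0): P(-4)=-352, P(3)=-9. Local minima of Q: Q(-3)=-9.
So the global minimum of L is P(-4) + Q(-3) − 3 = -352 − 9 − 3 = -364, attained at (-4, -3).

(-4, -3)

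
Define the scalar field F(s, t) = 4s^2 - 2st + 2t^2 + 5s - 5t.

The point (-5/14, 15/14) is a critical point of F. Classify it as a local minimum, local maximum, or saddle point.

local minimum

The Hessian of F is constant: H = [[8, -2], [-2, 4]].
det(H) = 8·4 − (-2)² = 28.
det(H) > 0 and tr(H) = 12 > 0, so H is positive definite and the point is a local minimum.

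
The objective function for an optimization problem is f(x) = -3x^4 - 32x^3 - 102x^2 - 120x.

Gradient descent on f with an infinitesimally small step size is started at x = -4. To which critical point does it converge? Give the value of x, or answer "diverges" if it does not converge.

-2

f'(x) = -12(x + 1)(x + 2)(x + 5), so f'(-4) = -72.
Gradient descent moves in the -f' direction, i.e. x is increasing.
The nearest critical point in that direction is x = -2, where f'' = 36 > 0 (a local minimum). The iterate converges there.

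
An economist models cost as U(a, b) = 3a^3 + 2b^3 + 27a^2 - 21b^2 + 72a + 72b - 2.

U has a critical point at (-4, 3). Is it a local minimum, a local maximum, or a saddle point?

local maximum

The mixed partial ∂²U/∂a∂b is 0, so the Hessian at any point is diag(U_aa, U_bb) = diag(18(a + 3), 6(2b - 7)).
At (-4, 3): H = diag(-18, -6).
Both eigenvalues are negative, so H is negative definite: a local maximum.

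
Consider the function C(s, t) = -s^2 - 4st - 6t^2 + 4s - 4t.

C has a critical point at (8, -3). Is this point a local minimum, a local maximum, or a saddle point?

The Hessian of C is constant: H = [[-2, -4], [-4, -12]].
det(H) = (-2)·(-12) − (-4)² = 8.
det(H) > 0 and tr(H) = -14 < 0, so H is negative definite and the point is a local maximum.

local maximum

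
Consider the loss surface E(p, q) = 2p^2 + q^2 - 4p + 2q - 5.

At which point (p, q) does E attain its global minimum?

E(p,q) separates as A(p) + B(q) − 5, so its minimum is min A + min B − 5.
A'(p) = 4p - 4 vanishes at p ∈ {1}; B'(q) = 2q + 2 vanishes at q ∈ {-1}.
Local minima of A (where A''>0): A(1)=-2. Local minima of B: B(-1)=-1.
So the global minimum of E is A(1) + B(-1) − 5 = -2 − 1 − 5 = -8, attained at (1, -1).

(1, -1)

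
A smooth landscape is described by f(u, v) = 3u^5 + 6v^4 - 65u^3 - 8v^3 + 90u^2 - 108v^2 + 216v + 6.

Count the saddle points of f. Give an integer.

f separates as a function of u plus a function of v, so ∇f=0 decouples.
∂f/∂u = 15u(u - 3)(u - 1)(u + 4) = 0 at u ∈ {-4, 0, 1, 3}; ∂f/∂v = 24(v - 3)(v - 1)(v + 3) = 0 at v ∈ {-3, 1, 3}.
The Hessian is diagonal: diag(f_uu, f_vv). Second derivatives: f_uu(-4)=-2100, f_uu(0)=180, f_uu(1)=-150, f_uu(3)=630; f_vv(-3)=576, f_vv(1)=-192, f_vv(3)=288.
Saddle points occur where the two diagonal entries have opposite signs: (-4, -3), (-4, 3), (0, 1), (1, -3), (1, 3), (3, 1). Count: 6.

6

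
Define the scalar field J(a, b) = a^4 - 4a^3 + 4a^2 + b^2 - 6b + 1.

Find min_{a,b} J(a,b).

J(a,b) separates as P(a) + Q(b) + 1, so its minimum is min P + min Q + 1.
P'(a) = 4a(a - 2)(a - 1) vanishes at a ∈ {0, 1, 2}; Q'(b) = 2b - 6 vanishes at b ∈ {3}.
Local minima of P (where P''>0): P(0)=0, P(2)=0. Local minima of Q: Q(3)=-9.
So the global minimum of J is P(0) + Q(3) + 1 = 0 − 9 + 1 = -8, attained at (0, 3).

-8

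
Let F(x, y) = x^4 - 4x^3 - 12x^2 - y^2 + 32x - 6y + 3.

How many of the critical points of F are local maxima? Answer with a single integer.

1

F separates as a function of x plus a function of y, so ∇F=0 decouples.
∂F/∂x = 4(x - 4)(x - 1)(x + 2) = 0 at x ∈ {-2, 1, 4}; ∂F/∂y = -2(y + 3) = 0 at y ∈ {-3}.
The Hessian is diagonal: diag(F_xx, F_yy). Second derivatives: F_xx(-2)=72, F_xx(1)=-36, F_xx(4)=72; F_yy(-3)=-2.
Local maxima occur where both diagonal entries negative: (1, -3). Count: 1.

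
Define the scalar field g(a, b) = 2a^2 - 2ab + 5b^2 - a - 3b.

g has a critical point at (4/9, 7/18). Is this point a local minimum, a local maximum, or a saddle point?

local minimum

The Hessian of g is constant: H = [[4, -2], [-2, 10]].
det(H) = 4·10 − (-2)² = 36.
det(H) > 0 and tr(H) = 14 > 0, so H is positive definite and the point is a local minimum.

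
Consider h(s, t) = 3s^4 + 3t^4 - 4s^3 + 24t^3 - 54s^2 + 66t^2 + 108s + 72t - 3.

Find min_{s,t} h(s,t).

-489

h(s,t) separates as P(s) + Q(t) − 3, so its minimum is min P + min Q − 3.
P'(s) = 12(s - 3)(s - 1)(s + 3) vanishes at s ∈ {-3, 1, 3}; Q'(t) = 12(t + 1)(t + 2)(t + 3) vanishes at t ∈ {-3, -2, -1}.
Local minima of P (where P''>0): P(-3)=-459, P(3)=-27. Local minima of Q: Q(-3)=-27, Q(-1)=-27.
So the global minimum of h is P(-3) + Q(-3) − 3 = -459 − 27 − 3 = -489, attained at (-3, -3).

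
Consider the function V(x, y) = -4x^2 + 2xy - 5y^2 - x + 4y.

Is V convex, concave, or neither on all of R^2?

concave

V is quadratic, so its Hessian is the constant matrix H = [[-8, 2], [2, -10]].
det(H) = 76, tr(H) = -18.
det(H) > 0 and tr(H) < 0, so H is negative definite everywhere: concave.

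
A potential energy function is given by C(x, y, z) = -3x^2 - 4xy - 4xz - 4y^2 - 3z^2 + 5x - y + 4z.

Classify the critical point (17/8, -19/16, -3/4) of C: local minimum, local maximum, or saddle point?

The Hessian is constant: H = [[-6, -4, -4], [-4, -8, 0], [-4, 0, -6]].
Leading principal minors: Δ₁ = -6, Δ₂ = 32, Δ₃ = -64.
The minors alternate sign starting negative (−, +, −), so H is negative definite: a local maximum.

local maximum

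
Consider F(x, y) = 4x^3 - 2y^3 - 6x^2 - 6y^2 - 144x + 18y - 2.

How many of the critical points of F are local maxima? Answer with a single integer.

F separates as a function of x plus a function of y, so ∇F=0 decouples.
∂F/∂x = 12(x - 4)(x + 3) = 0 at x ∈ {-3, 4}; ∂F/∂y = -6(y - 1)(y + 3) = 0 at y ∈ {-3, 1}.
The Hessian is diagonal: diag(F_xx, F_yy). Second derivatives: F_xx(-3)=-84, F_xx(4)=84; F_yy(-3)=24, F_yy(1)=-24.
Local maxima occur where both diagonal entries negative: (-3, 1). Count: 1.

1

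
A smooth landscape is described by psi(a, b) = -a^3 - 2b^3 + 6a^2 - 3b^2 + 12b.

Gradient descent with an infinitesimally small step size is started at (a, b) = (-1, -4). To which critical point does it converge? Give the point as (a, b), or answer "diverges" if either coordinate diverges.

psi is separable, so gradient descent decouples: a follows -∂psi/∂a, b follows -∂psi/∂b.
∂psi/∂a = -3a(a - 4); at a=-1 this is -15, so a increases.
∂psi/∂b = -6(b - 1)(b + 2); at b=-4 this is -60, so b increases.
a converges to its nearest critical value 0 (a local min of the a-part); b converges to -2. The iterate converges to (0, -2).

(0, -2)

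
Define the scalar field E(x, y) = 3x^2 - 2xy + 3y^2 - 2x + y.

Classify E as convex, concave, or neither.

E is quadratic, so its Hessian is the constant matrix H = [[6, -2], [-2, 6]].
det(H) = 32, tr(H) = 12.
det(H) > 0 and tr(H) > 0, so H is positive definite everywhere: convex.

convex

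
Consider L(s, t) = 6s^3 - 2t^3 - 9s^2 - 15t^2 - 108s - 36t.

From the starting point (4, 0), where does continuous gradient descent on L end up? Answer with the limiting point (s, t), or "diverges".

L is separable, so gradient descent decouples: s follows -∂L/∂s, t follows -∂L/∂t.
∂L/∂s = 18(s - 3)(s + 2); at s=4 this is 108, so s decreases.
∂L/∂t = -6(t + 2)(t + 3); at t=0 this is -36, so t increases.
The t-coordinate has no critical point in that direction and runs off to infinity.

diverges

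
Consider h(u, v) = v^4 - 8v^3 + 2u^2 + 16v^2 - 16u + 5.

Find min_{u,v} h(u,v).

h(u,v) separates as P(u) + Q(v) + 5, so its minimum is min P + min Q + 5.
P'(u) = 4u - 16 vanishes at u ∈ {4}; Q'(v) = 4v(v - 4)(v - 2) vanishes at v ∈ {0, 2, 4}.
Local minima of P (where P''>0): P(4)=-32. Local minima of Q: Q(0)=0, Q(4)=0.
So the global minimum of h is P(4) + Q(0) + 5 = -32 + 0 + 5 = -27, attained at (4, 0).

-27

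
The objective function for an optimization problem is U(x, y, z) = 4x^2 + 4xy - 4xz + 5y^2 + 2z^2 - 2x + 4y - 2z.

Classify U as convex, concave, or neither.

U is quadratic, so its Hessian is the constant matrix H = [[8, 4, -4], [4, 10, 0], [-4, 0, 4]].
Leading principal minors: 8, 64, 96.
All positive ⇒ H ≻ 0 ⇒ convex.

convex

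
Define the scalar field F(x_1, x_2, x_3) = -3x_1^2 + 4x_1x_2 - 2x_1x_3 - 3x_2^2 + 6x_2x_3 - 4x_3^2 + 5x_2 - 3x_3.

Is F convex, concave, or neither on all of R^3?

F is quadratic, so its Hessian is the constant matrix H = [[-6, 4, -2], [4, -6, 6], [-2, 6, -8]].
Leading principal minors: -6, 20, -16.
Signs alternate −, +, − ⇒ H ≺ 0 ⇒ concave.

concave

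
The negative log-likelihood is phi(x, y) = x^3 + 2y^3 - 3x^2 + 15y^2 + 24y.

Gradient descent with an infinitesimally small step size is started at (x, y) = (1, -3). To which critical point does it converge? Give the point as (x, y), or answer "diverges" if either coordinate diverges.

(2, -1)

phi is separable, so gradient descent decouples: x follows -∂phi/∂x, y follows -∂phi/∂y.
∂phi/∂x = 3x(x - 2); at x=1 this is -3, so x increases.
∂phi/∂y = 6(y + 1)(y + 4); at y=-3 this is -12, so y increases.
x converges to its nearest critical value 2 (a local min of the x-part); y converges to -1. The iterate converges to (2, -1).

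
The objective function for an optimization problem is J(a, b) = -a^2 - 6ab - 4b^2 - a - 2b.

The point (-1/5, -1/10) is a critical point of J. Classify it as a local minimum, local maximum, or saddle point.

saddle point

The Hessian of J is constant: H = [[-2, -6], [-6, -8]].
det(H) = (-2)·(-8) − (-6)² = -20.
Since det(H) < 0, H is indefinite and the critical point is a saddle point.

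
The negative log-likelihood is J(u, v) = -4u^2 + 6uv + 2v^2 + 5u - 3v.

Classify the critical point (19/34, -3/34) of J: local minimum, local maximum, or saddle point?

The Hessian of J is constant: H = [[-8, 6], [6, 4]].
det(H) = (-8)·4 − 6² = -68.
Since det(H) < 0, H is indefinite and the critical point is a saddle point.

saddle point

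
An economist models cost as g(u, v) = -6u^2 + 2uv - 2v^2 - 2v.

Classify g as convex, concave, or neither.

concave

g is quadratic, so its Hessian is the constant matrix H = [[-12, 2], [2, -4]].
det(H) = 44, tr(H) = -16.
det(H) > 0 and tr(H) < 0, so H is negative definite everywhere: concave.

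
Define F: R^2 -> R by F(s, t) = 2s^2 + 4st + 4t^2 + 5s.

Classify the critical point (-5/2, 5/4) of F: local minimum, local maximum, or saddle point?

The Hessian of F is constant: H = [[4, 4], [4, 8]].
det(H) = 4·8 − 4² = 16.
det(H) > 0 and tr(H) = 12 > 0, so H is positive definite and the point is a local minimum.

local minimum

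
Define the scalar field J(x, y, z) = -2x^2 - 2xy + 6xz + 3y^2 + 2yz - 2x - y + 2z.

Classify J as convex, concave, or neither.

neither

J is quadratic, so its Hessian is the constant matrix H = [[-4, -2, 6], [-2, 6, 2], [6, 2, 0]].
Leading principal minors: -4, -28, -248.
Neither pattern holds ⇒ H is indefinite ⇒ neither convex nor concave.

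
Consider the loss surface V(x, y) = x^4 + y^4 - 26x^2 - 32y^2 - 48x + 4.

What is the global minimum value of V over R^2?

-604

V(x,y) separates as P(x) + Q(y) + 4, so its minimum is min P + min Q + 4.
P'(x) = 4(x - 4)(x + 1)(x + 3) vanishes at x ∈ {-3, -1, 4}; Q'(y) = 4y(y - 4)(y + 4) vanishes at y ∈ {-4, 0, 4}.
Local minima of P (where P''>0): P(-3)=-9, P(4)=-352. Local minima of Q: Q(-4)=-256, Q(4)=-256.
So the global minimum of V is P(4) + Q(-4) + 4 = -352 − 256 + 4 = -604, attained at (4, -4).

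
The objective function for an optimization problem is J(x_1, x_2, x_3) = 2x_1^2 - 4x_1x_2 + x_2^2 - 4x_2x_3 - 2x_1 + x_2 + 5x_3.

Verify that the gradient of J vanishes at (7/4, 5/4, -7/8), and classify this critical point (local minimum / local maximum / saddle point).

∇J = (4x_1 - 4x_2 - 2, -4x_1 + 2x_2 - 4x_3 + 1, -4x_2 + 5); substituting (7/4, 5/4, -7/8) gives ∇J = (0, 0, 0), so (7/4, 5/4, -7/8) is indeed a critical point.
The Hessian is constant: H = [[4, -4, 0], [-4, 2, -4], [0, -4, 0]].
Leading principal minors: Δ₁ = 4, Δ₂ = -8, Δ₃ = -64.
The minors fit neither the all-positive nor the alternating-sign pattern, so H is indefinite: a saddle point.

saddle point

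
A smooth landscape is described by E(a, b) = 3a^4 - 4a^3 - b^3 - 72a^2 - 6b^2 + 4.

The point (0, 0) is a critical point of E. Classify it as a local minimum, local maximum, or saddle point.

local maximum

The mixed partial ∂²E/∂a∂b is 0, so the Hessian at any point is diag(E_aa, E_bb) = diag(12(3a^2 - 2a - 12), -6(b + 2)).
At (0, 0): H = diag(-144, -12).
Both eigenvalues are negative, so H is negative definite: a local maximum.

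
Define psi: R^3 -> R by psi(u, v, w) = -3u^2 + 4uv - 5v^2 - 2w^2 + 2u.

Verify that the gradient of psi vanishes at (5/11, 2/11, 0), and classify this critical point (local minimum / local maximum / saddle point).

local maximum

∇psi = (-6u + 4v + 2, 4u - 10v, -4w); substituting (5/11, 2/11, 0) gives ∇psi = (0, 0, 0), so (5/11, 2/11, 0) is indeed a critical point.
The Hessian is constant: H = [[-6, 4, 0], [4, -10, 0], [0, 0, -4]].
Leading principal minors: Δ₁ = -6, Δ₂ = 44, Δ₃ = -176.
The minors alternate sign starting negative (−, +, −), so H is negative definite: a local maximum.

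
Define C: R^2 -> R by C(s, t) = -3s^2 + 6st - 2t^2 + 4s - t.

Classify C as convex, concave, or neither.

neither

C is quadratic, so its Hessian is the constant matrix H = [[-6, 6], [6, -4]].
det(H) = -12, tr(H) = -10.
det(H) < 0, so H is indefinite: neither convex nor concave.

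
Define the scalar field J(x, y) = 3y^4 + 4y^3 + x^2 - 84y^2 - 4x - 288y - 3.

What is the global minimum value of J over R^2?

-1479

J(x,y) separates as P(x) + Q(y) − 3, so its minimum is min P + min Q − 3.
P'(x) = 2x - 4 vanishes at x ∈ {2}; Q'(y) = 12(y - 4)(y + 2)(y + 3) vanishes at y ∈ {-3, -2, 4}.
Local minima of P (where P''>0): P(2)=-4. Local minima of Q: Q(-3)=243, Q(4)=-1472.
So the global minimum of J is P(2) + Q(4) − 3 = -4 − 1472 − 3 = -1479, attained at (2, 4).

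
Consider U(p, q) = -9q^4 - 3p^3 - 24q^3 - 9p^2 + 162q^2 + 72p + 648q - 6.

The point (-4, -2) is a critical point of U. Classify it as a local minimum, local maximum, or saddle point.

local minimum

The mixed partial ∂²U/∂p∂q is 0, so the Hessian at any point is diag(U_pp, U_qq) = diag(-18(p + 1), 36(-3q^2 - 4q + 9)).
At (-4, -2): H = diag(54, 180).
Both eigenvalues are positive, so H is positive definite: a local minimum.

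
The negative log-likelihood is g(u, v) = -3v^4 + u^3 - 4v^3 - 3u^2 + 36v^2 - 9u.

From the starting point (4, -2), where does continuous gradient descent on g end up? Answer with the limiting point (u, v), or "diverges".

g is separable, so gradient descent decouples: u follows -∂g/∂u, v follows -∂g/∂v.
∂g/∂u = 3(u - 3)(u + 1); at u=4 this is 15, so u decreases.
∂g/∂v = -12v(v - 2)(v + 3); at v=-2 this is -96, so v increases.
u converges to its nearest critical value 3 (a local min of the u-part); v converges to 0. The iterate converges to (3, 0).

(3, 0)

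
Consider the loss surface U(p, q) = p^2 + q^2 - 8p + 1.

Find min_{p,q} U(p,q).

-15

U(p,q) separates as A(p) + B(q) + 1, so its minimum is min A + min B + 1.
A'(p) = 2p - 8 vanishes at p ∈ {4}; B'(q) = 2q vanishes at q ∈ {0}.
Local minima of A (where A''>0): A(4)=-16. Local minima of B: B(0)=0.
So the global minimum of U is A(4) + B(0) + 1 = -16 + 0 + 1 = -15, attained at (4, 0).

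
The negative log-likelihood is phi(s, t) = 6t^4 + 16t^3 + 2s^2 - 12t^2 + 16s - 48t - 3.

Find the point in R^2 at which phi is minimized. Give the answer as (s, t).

(-4, 1)

phi(s,t) separates as P(s) + Q(t) − 3, so its minimum is min P + min Q − 3.
P'(s) = 4s + 16 vanishes at s ∈ {-4}; Q'(t) = 24(t - 1)(t + 1)(t + 2) vanishes at t ∈ {-2, -1, 1}.
Local minima of P (where P''>0): P(-4)=-32. Local minima of Q: Q(-2)=16, Q(1)=-38.
So the global minimum of phi is P(-4) + Q(1) − 3 = -32 − 38 − 3 = -73, attained at (-4, 1).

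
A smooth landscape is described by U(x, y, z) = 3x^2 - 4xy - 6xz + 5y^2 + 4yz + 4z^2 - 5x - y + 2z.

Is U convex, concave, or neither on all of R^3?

U is quadratic, so its Hessian is the constant matrix H = [[6, -4, -6], [-4, 10, 4], [-6, 4, 8]].
Leading principal minors: 6, 44, 88.
All positive ⇒ H ≻ 0 ⇒ convex.

convex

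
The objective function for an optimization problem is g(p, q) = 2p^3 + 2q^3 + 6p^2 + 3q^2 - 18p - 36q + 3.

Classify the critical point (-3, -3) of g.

The mixed partial ∂²g/∂p∂q is 0, so the Hessian at any point is diag(g_pp, g_qq) = diag(12(p + 1), 6(2q + 1)).
At (-3, -3): H = diag(-24, -30).
Both eigenvalues are negative, so H is negative definite: a local maximum.

local maximum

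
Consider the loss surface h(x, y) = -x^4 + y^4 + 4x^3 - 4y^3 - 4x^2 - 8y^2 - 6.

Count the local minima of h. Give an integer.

h separates as a function of x plus a function of y, so ∇h=0 decouples.
∂h/∂x = -4x(x - 2)(x - 1) = 0 at x ∈ {0, 1, 2}; ∂h/∂y = 4y(y - 4)(y + 1) = 0 at y ∈ {-1, 0, 4}.
The Hessian is diagonal: diag(h_xx, h_yy). Second derivatives: h_xx(0)=-8, h_xx(1)=4, h_xx(2)=-8; h_yy(-1)=20, h_yy(0)=-16, h_yy(4)=80.
Local minima occur where both diagonal entries positive: (1, -1), (1, 4). Count: 2.

2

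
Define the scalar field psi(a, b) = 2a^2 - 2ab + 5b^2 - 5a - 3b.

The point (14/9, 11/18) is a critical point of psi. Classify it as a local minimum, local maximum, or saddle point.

local minimum

The Hessian of psi is constant: H = [[4, -2], [-2, 10]].
det(H) = 4·10 − (-2)² = 36.
det(H) > 0 and tr(H) = 14 > 0, so H is positive definite and the point is a local minimum.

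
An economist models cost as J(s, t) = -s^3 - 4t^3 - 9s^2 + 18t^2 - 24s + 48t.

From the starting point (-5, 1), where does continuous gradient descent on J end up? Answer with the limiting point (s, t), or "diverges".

J is separable, so gradient descent decouples: s follows -∂J/∂s, t follows -∂J/∂t.
∂J/∂s = -3(s + 2)(s + 4); at s=-5 this is -9, so s increases.
∂J/∂t = -12(t - 4)(t + 1); at t=1 this is 72, so t decreases.
s converges to its nearest critical value -4 (a local min of the s-part); t converges to -1. The iterate converges to (-4, -1).

(-4, -1)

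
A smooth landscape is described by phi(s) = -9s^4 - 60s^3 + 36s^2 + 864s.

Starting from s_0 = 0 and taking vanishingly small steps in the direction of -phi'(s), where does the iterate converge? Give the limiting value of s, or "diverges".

-3

phi'(s) = -36(s - 2)(s + 3)(s + 4), so phi'(0) = 864.
Gradient descent moves in the -phi' direction, i.e. s is decreasing.
The nearest critical point in that direction is s = -3, where phi'' = 180 > 0 (a local minimum). The iterate converges there.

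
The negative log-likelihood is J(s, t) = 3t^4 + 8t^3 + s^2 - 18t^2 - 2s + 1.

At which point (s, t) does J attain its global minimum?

J(s,t) separates as P(s) + Q(t) + 1, so its minimum is min P + min Q + 1.
P'(s) = 2s - 2 vanishes at s ∈ {1}; Q'(t) = 12t(t - 1)(t + 3) vanishes at t ∈ {-3, 0, 1}.
Local minima of P (where P''>0): P(1)=-1. Local minima of Q: Q(-3)=-135, Q(1)=-7.
So the global minimum of J is P(1) + Q(-3) + 1 = -1 − 135 + 1 = -135, attained at (1, -3).

(1, -3)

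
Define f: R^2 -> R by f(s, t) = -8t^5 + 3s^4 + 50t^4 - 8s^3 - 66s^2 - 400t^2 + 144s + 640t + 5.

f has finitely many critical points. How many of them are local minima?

4

f separates as a function of s plus a function of t, so ∇f=0 decouples.
∂f/∂s = 12(s - 4)(s - 1)(s + 3) = 0 at s ∈ {-3, 1, 4}; ∂f/∂t = -40(t - 4)(t - 2)(t - 1)(t + 2) = 0 at t ∈ {-2, 1, 2, 4}.
The Hessian is diagonal: diag(f_ss, f_tt). Second derivatives: f_ss(-3)=336, f_ss(1)=-144, f_ss(4)=252; f_tt(-2)=2880, f_tt(1)=-360, f_tt(2)=320, f_tt(4)=-1440.
Local minima occur where both diagonal entries positive: (-3, -2), (-3, 2), (4, -2), (4, 2). Count: 4.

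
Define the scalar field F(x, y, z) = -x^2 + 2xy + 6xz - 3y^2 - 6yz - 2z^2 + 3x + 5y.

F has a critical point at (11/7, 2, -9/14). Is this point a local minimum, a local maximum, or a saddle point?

The Hessian is constant: H = [[-2, 2, 6], [2, -6, -6], [6, -6, -4]].
Leading principal minors: Δ₁ = -2, Δ₂ = 8, Δ₃ = 112.
The minors fit neither the all-positive nor the alternating-sign pattern, so H is indefinite: a saddle point.

saddle point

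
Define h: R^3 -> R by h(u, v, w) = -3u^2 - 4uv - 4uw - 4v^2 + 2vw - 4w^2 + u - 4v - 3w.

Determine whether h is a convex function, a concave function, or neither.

concave

h is quadratic, so its Hessian is the constant matrix H = [[-6, -4, -4], [-4, -8, 2], [-4, 2, -8]].
Leading principal minors: -6, 32, -40.
Signs alternate −, +, − ⇒ H ≺ 0 ⇒ concave.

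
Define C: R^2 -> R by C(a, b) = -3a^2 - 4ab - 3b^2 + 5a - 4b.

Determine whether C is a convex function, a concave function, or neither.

concave

C is quadratic, so its Hessian is the constant matrix H = [[-6, -4], [-4, -6]].
det(H) = 20, tr(H) = -12.
det(H) > 0 and tr(H) < 0, so H is negative definite everywhere: concave.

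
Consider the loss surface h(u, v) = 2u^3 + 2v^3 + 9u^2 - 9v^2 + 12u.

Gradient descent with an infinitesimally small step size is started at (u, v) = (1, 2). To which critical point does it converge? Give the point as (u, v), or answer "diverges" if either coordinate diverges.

h is separable, so gradient descent decouples: u follows -∂h/∂u, v follows -∂h/∂v.
∂h/∂u = 6(u + 1)(u + 2); at u=1 this is 36, so u decreases.
∂h/∂v = 6v(v - 3); at v=2 this is -12, so v increases.
u converges to its nearest critical value -1 (a local min of the u-part); v converges to 3. The iterate converges to (-1, 3).

(-1, 3)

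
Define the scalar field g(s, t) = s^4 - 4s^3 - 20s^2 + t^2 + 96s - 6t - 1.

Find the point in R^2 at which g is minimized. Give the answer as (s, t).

(-3, 3)

g(s,t) separates as P(s) + Q(t) − 1, so its minimum is min P + min Q − 1.
P'(s) = 4(s - 4)(s - 2)(s + 3) vanishes at s ∈ {-3, 2, 4}; Q'(t) = 2(t - 3) vanishes at t ∈ {3}.
Local minima of P (where P''>0): P(-3)=-279, P(4)=64. Local minima of Q: Q(3)=-9.
So the global minimum of g is P(-3) + Q(3) − 1 = -279 − 9 − 1 = -289, attained at (-3, 3).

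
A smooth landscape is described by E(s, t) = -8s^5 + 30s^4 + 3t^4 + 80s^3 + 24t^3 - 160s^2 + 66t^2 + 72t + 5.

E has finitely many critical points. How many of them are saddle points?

6

E separates as a function of s plus a function of t, so ∇E=0 decouples.
∂E/∂s = -40s(s - 4)(s - 1)(s + 2) = 0 at s ∈ {-2, 0, 1, 4}; ∂E/∂t = 12(t + 1)(t + 2)(t + 3) = 0 at t ∈ {-3, -2, -1}.
The Hessian is diagonal: diag(E_ss, E_tt). Second derivatives: E_ss(-2)=1440, E_ss(0)=-320, E_ss(1)=360, E_ss(4)=-2880; E_tt(-3)=24, E_tt(-2)=-12, E_tt(-1)=24.
Saddle points occur where the two diagonal entries have opposite signs: (-2, -2), (0, -3), (0, -1), (1, -2), (4, -3), (4, -1). Count: 6.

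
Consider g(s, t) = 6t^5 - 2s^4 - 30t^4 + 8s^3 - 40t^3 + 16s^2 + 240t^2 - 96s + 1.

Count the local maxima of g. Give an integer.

4

g separates as a function of s plus a function of t, so ∇g=0 decouples.
∂g/∂s = -8(s - 3)(s - 2)(s + 2) = 0 at s ∈ {-2, 2, 3}; ∂g/∂t = 30t(t - 4)(t - 2)(t + 2) = 0 at t ∈ {-2, 0, 2, 4}.
The Hessian is diagonal: diag(g_ss, g_tt). Second derivatives: g_ss(-2)=-160, g_ss(2)=32, g_ss(3)=-40; g_tt(-2)=-1440, g_tt(0)=480, g_tt(2)=-480, g_tt(4)=1440.
Local maxima occur where both diagonal entries negative: (-2, -2), (-2, 2), (3, -2), (3, 2). Count: 4.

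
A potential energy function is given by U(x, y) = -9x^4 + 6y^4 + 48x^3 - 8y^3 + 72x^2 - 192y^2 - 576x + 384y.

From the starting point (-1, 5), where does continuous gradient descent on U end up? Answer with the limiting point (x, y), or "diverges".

(2, 4)

U is separable, so gradient descent decouples: x follows -∂U/∂x, y follows -∂U/∂y.
∂U/∂x = -36(x - 4)(x - 2)(x + 2); at x=-1 this is -540, so x increases.
∂U/∂y = 24(y - 4)(y - 1)(y + 4); at y=5 this is 864, so y decreases.
x converges to its nearest critical value 2 (a local min of the x-part); y converges to 4. The iterate converges to (2, 4).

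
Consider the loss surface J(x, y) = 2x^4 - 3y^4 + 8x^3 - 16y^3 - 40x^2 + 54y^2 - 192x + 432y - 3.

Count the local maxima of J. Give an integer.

2

J separates as a function of x plus a function of y, so ∇J=0 decouples.
∂J/∂x = 8(x - 3)(x + 2)(x + 4) = 0 at x ∈ {-4, -2, 3}; ∂J/∂y = -12(y - 3)(y + 3)(y + 4) = 0 at y ∈ {-4, -3, 3}.
The Hessian is diagonal: diag(J_xx, J_yy). Second derivatives: J_xx(-4)=112, J_xx(-2)=-80, J_xx(3)=280; J_yy(-4)=-84, J_yy(-3)=72, J_yy(3)=-504.
Local maxima occur where both diagonal entries negative: (-2, -4), (-2, 3). Count: 2.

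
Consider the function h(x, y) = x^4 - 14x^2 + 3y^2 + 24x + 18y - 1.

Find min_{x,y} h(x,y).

-145

h(x,y) separates as P(x) + Q(y) − 1, so its minimum is min P + min Q − 1.
P'(x) = 4(x - 2)(x - 1)(x + 3) vanishes at x ∈ {-3, 1, 2}; Q'(y) = 6y + 18 vanishes at y ∈ {-3}.
Local minima of P (where P''>0): P(-3)=-117, P(2)=8. Local minima of Q: Q(-3)=-27.
So the global minimum of h is P(-3) + Q(-3) − 1 = -117 − 27 − 1 = -145, attained at (-3, -3).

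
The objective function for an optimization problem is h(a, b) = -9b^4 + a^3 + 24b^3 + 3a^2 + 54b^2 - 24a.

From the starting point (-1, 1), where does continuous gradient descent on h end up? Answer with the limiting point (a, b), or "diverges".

(2, 0)

h is separable, so gradient descent decouples: a follows -∂h/∂a, b follows -∂h/∂b.
∂h/∂a = 3(a - 2)(a + 4); at a=-1 this is -27, so a increases.
∂h/∂b = -36b(b - 3)(b + 1); at b=1 this is 144, so b decreases.
a converges to its nearest critical value 2 (a local min of the a-part); b converges to 0. The iterate converges to (2, 0).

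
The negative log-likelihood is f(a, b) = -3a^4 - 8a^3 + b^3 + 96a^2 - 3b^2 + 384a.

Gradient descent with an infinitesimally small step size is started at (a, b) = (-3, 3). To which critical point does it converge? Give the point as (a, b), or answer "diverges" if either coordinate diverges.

f is separable, so gradient descent decouples: a follows -∂f/∂a, b follows -∂f/∂b.
∂f/∂a = -12(a - 4)(a + 2)(a + 4); at a=-3 this is -84, so a increases.
∂f/∂b = 3b(b - 2); at b=3 this is 9, so b decreases.
a converges to its nearest critical value -2 (a local min of the a-part); b converges to 2. The iterate converges to (-2, 2).

(-2, 2)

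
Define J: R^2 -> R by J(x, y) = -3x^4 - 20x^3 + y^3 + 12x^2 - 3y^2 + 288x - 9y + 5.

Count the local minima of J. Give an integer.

1

J separates as a function of x plus a function of y, so ∇J=0 decouples.
∂J/∂x = -12(x - 2)(x + 3)(x + 4) = 0 at x ∈ {-4, -3, 2}; ∂J/∂y = 3(y - 3)(y + 1) = 0 at y ∈ {-1, 3}.
The Hessian is diagonal: diag(J_xx, J_yy). Second derivatives: J_xx(-4)=-72, J_xx(-3)=60, J_xx(2)=-360; J_yy(-1)=-12, J_yy(3)=12.
Local minima occur where both diagonal entries positive: (-3, 3). Count: 1.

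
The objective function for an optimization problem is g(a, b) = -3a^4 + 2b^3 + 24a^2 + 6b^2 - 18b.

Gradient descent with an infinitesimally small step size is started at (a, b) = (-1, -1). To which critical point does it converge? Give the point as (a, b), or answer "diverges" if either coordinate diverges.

g is separable, so gradient descent decouples: a follows -∂g/∂a, b follows -∂g/∂b.
∂g/∂a = -12a(a - 2)(a + 2); at a=-1 this is -36, so a increases.
∂g/∂b = 6(b - 1)(b + 3); at b=-1 this is -24, so b increases.
a converges to its nearest critical value 0 (a local min of the a-part); b converges to 1. The iterate converges to (0, 1).

(0, 1)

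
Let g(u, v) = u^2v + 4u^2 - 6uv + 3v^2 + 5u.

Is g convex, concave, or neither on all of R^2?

neither

The term u^2v is cubic, so the Hessian is not constant.
∂²g/∂u² = 2v + 8, which takes both signs as v varies (negative for sufficiently negative v). A diagonal entry of the Hessian changing sign means the Hessian is neither positive- nor negative-semidefinite on all of R^2.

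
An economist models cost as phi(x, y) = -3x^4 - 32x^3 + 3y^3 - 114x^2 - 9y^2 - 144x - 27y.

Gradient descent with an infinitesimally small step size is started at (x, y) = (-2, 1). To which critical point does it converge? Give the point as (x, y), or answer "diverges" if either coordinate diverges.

(-3, 3)

phi is separable, so gradient descent decouples: x follows -∂phi/∂x, y follows -∂phi/∂y.
∂phi/∂x = -12(x + 1)(x + 3)(x + 4); at x=-2 this is 24, so x decreases.
∂phi/∂y = 9(y - 3)(y + 1); at y=1 this is -36, so y increases.
x converges to its nearest critical value -3 (a local min of the x-part); y converges to 3. The iterate converges to (-3, 3).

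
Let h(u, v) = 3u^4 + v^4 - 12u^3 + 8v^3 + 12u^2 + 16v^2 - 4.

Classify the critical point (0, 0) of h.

The mixed partial ∂²h/∂u∂v is 0, so the Hessian at any point is diag(h_uu, h_vv) = diag(12(3u^2 - 6u + 2), 4(3v^2 + 12v + 8)).
At (0, 0): H = diag(24, 32).
Both eigenvalues are positive, so H is positive definite: a local minimum.

local minimum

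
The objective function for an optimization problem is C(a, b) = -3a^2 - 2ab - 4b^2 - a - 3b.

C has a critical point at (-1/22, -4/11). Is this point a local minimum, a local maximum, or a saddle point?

The Hessian of C is constant: H = [[-6, -2], [-2, -8]].
det(H) = (-6)·(-8) − (-2)² = 44.
det(H) > 0 and tr(H) = -14 < 0, so H is negative definite and the point is a local maximum.

local maximum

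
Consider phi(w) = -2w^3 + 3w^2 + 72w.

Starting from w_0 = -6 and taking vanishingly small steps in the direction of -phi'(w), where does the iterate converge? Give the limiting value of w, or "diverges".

phi'(w) = -6(w - 4)(w + 3), so phi'(-6) = -180.
Gradient descent moves in the -phi' direction, i.e. w is increasing.
The nearest critical point in that direction is w = -3, where phi'' = 42 > 0 (a local minimum). The iterate converges there.

-3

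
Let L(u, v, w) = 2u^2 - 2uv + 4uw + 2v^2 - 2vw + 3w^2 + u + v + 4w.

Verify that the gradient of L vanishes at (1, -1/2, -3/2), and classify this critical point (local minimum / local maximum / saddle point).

∇L = (4u - 2v + 4w + 1, -2u + 4v - 2w + 1, 4u - 2v + 6w + 4); substituting (1, -1/2, -3/2) gives ∇L = (0, 0, 0), so (1, -1/2, -3/2) is indeed a critical point.
The Hessian is constant: H = [[4, -2, 4], [-2, 4, -2], [4, -2, 6]].
Leading principal minors: Δ₁ = 4, Δ₂ = 12, Δ₃ = 24.
All leading minors are positive, so H is positive definite: a local minimum.

local minimum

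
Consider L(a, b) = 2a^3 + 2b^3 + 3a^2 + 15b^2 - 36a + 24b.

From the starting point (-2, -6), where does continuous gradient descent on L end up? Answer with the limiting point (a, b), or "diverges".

diverges

L is separable, so gradient descent decouples: a follows -∂L/∂a, b follows -∂L/∂b.
∂L/∂a = 6(a - 2)(a + 3); at a=-2 this is -24, so a increases.
∂L/∂b = 6(b + 1)(b + 4); at b=-6 this is 60, so b decreases.
The b-coordinate has no critical point in that direction and runs off to infinity.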